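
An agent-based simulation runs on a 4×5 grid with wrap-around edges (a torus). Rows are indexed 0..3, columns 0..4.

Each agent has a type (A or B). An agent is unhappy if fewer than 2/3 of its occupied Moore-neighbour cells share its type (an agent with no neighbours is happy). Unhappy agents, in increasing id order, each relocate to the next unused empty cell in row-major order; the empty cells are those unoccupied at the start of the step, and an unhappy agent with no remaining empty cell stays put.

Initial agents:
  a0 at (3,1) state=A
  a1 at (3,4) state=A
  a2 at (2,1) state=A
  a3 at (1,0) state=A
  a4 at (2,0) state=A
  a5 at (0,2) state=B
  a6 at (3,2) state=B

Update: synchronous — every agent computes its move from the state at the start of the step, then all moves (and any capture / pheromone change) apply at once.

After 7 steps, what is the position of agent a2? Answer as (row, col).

t=1: a0@(0,0):A a1@(3,4):A a2@(2,1):A a3@(1,0):A a4@(2,0):A a5@(0,1):B a6@(0,3):B
t=2: a0@(0,0):A a1@(3,4):A a2@(2,1):A a3@(1,0):A a4@(2,0):A a5@(0,2):B a6@(0,4):B
t=3: a0@(0,0):A a1@(3,4):A a2@(2,1):A a3@(1,0):A a4@(2,0):A a5@(0,2):B a6@(0,1):B
t=4: a0@(0,0):A a1@(3,4):A a2@(2,1):A a3@(1,0):A a4@(2,0):A a5@(0,2):B a6@(0,3):B
t=5: a0@(0,0):A a1@(3,4):A a2@(2,1):A a3@(1,0):A a4@(2,0):A a5@(0,2):B a6@(0,1):B
t=6: a0@(0,0):A a1@(3,4):A a2@(2,1):A a3@(1,0):A a4@(2,0):A a5@(0,2):B a6@(0,3):B
t=7: a0@(0,0):A a1@(3,4):A a2@(2,1):A a3@(1,0):A a4@(2,0):A a5@(0,2):B a6@(0,1):B

(2, 1)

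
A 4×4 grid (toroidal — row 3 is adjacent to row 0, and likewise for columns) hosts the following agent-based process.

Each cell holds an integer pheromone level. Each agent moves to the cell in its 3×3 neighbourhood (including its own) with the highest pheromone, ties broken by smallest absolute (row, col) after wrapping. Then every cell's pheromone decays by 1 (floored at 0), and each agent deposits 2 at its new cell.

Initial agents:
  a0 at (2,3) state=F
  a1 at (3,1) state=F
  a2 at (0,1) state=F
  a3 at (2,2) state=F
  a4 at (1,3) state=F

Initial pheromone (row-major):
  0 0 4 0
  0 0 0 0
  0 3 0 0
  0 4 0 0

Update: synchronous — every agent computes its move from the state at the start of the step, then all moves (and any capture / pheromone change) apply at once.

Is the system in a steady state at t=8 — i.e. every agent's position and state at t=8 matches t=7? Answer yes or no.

yes

t=1: a0@(1,0) a1@(0,2) a2@(0,2) a3@(3,1) a4@(0,2) | pheromone: 0 0 9 0 / 2 0 0 0 / 0 2 0 0 / 0 5 0 0
t=2: a0@(1,0) a1@(0,2) a2@(0,2) a3@(0,2) a4@(0,2) | pheromone: 0 0 16 0 / 3 0 0 0 / 0 1 0 0 / 0 4 0 0
t=3: a0@(1,0) a1@(0,2) a2@(0,2) a3@(0,2) a4@(0,2) | pheromone: 0 0 23 0 / 4 0 0 0 / 0 0 0 0 / 0 3 0 0
t=4: a0@(1,0) a1@(0,2) a2@(0,2) a3@(0,2) a4@(0,2) | pheromone: 0 0 30 0 / 5 0 0 0 / 0 0 0 0 / 0 2 0 0
t=5: a0@(1,0) a1@(0,2) a2@(0,2) a3@(0,2) a4@(0,2) | pheromone: 0 0 37 0 / 6 0 0 0 / 0 0 0 0 / 0 1 0 0
t=6: a0@(1,0) a1@(0,2) a2@(0,2) a3@(0,2) a4@(0,2) | pheromone: 0 0 44 0 / 7 0 0 0 / 0 0 0 0 / 0 0 0 0
t=7: a0@(1,0) a1@(0,2) a2@(0,2) a3@(0,2) a4@(0,2) | pheromone: 0 0 51 0 / 8 0 0 0 / 0 0 0 0 / 0 0 0 0
t=8: a0@(1,0) a1@(0,2) a2@(0,2) a3@(0,2) a4@(0,2) | pheromone: 0 0 58 0 / 9 0 0 0 / 0 0 0 0 / 0 0 0 0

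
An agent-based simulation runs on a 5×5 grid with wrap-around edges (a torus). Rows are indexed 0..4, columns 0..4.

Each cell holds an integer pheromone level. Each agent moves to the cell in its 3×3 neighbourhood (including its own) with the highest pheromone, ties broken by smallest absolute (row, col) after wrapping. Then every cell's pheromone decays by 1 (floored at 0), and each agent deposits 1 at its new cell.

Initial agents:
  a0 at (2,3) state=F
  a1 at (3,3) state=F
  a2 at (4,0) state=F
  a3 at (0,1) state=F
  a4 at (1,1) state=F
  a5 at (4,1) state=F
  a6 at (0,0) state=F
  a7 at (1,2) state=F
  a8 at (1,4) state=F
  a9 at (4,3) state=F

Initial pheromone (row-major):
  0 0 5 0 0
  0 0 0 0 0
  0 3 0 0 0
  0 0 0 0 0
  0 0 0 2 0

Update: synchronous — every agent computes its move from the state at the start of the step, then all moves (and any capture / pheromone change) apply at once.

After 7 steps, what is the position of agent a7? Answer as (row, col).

t=1: a0@(1,2) a1@(4,3) a2@(0,0) a3@(0,2) a4@(0,2) a5@(0,2) a6@(0,0) a7@(0,2) a8@(0,0) a9@(0,2) | pheromone: 3 0 9 0 0 / 0 0 1 0 0 / 0 2 0 0 0 / 0 0 0 0 0 / 0 0 0 2 0
t=2: a0@(0,2) a1@(0,2) a2@(0,0) a3@(0,2) a4@(0,2) a5@(0,2) a6@(0,0) a7@(0,2) a8@(0,0) a9@(0,2) | pheromone: 5 0 15 0 0 / 0 0 0 0 0 / 0 1 0 0 0 / 0 0 0 0 0 / 0 0 0 1 0
t=3: a0@(0,2) a1@(0,2) a2@(0,0) a3@(0,2) a4@(0,2) a5@(0,2) a6@(0,0) a7@(0,2) a8@(0,0) a9@(0,2) | pheromone: 7 0 21 0 0 / 0 0 0 0 0 / 0 0 0 0 0 / 0 0 0 0 0 / 0 0 0 0 0
t=4: a0@(0,2) a1@(0,2) a2@(0,0) a3@(0,2) a4@(0,2) a5@(0,2) a6@(0,0) a7@(0,2) a8@(0,0) a9@(0,2) | pheromone: 9 0 27 0 0 / 0 0 0 0 0 / 0 0 0 0 0 / 0 0 0 0 0 / 0 0 0 0 0
t=5: a0@(0,2) a1@(0,2) a2@(0,0) a3@(0,2) a4@(0,2) a5@(0,2) a6@(0,0) a7@(0,2) a8@(0,0) a9@(0,2) | pheromone: 11 0 33 0 0 / 0 0 0 0 0 / 0 0 0 0 0 / 0 0 0 0 0 / 0 0 0 0 0
t=6: a0@(0,2) a1@(0,2) a2@(0,0) a3@(0,2) a4@(0,2) a5@(0,2) a6@(0,0) a7@(0,2) a8@(0,0) a9@(0,2) | pheromone: 13 0 39 0 0 / 0 0 0 0 0 / 0 0 0 0 0 / 0 0 0 0 0 / 0 0 0 0 0
t=7: a0@(0,2) a1@(0,2) a2@(0,0) a3@(0,2) a4@(0,2) a5@(0,2) a6@(0,0) a7@(0,2) a8@(0,0) a9@(0,2) | pheromone: 15 0 45 0 0 / 0 0 0 0 0 / 0 0 0 0 0 / 0 0 0 0 0 / 0 0 0 0 0

(0, 2)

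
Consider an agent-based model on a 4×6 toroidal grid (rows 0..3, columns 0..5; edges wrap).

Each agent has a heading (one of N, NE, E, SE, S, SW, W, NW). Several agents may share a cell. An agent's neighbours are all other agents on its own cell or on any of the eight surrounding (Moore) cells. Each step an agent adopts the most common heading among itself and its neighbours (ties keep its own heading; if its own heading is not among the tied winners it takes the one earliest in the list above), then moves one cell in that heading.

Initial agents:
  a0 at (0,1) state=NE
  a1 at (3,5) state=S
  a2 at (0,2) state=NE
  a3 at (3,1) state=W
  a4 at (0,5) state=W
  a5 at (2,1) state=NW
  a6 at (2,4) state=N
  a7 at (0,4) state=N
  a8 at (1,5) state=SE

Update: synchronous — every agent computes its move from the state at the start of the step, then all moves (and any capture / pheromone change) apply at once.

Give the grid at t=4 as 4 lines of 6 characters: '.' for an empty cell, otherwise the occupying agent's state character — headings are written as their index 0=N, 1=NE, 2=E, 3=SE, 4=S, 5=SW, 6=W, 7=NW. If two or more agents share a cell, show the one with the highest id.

t=1: a0@(3,2):NE a1@(2,5):N a2@(3,3):NE a3@(2,2):NE a4@(0,4):W a5@(1,0):NW a6@(1,4):N a7@(3,4):N a8@(0,5):N
t=2: a0@(2,3):NE a1@(1,5):N a2@(2,4):NE a3@(1,3):NE a4@(3,4):N a5@(0,0):N a6@(0,4):N a7@(2,4):N a8@(3,5):N
t=3: a0@(1,4):NE a1@(0,5):N a2@(1,4):N a3@(0,4):NE a4@(2,4):N a5@(3,0):N a6@(3,4):N a7@(1,4):N a8@(2,5):N
t=4: a0@(0,4):N a1@(3,5):N a2@(0,4):N a3@(3,4):N a4@(1,4):N a5@(2,0):N a6@(2,4):N a7@(0,4):N a8@(1,5):N

....0.
....00
0...0.
....00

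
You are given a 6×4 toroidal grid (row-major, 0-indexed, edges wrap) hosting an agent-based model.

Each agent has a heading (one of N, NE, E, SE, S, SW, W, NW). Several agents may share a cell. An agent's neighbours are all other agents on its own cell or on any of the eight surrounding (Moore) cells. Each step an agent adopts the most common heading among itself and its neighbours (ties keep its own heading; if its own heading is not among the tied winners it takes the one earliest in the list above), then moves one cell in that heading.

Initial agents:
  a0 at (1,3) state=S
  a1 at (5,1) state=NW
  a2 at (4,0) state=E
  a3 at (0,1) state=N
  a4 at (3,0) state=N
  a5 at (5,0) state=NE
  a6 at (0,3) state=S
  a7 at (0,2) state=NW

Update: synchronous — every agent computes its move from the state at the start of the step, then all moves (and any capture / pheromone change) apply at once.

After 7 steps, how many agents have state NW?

t=1: a0@(2,3):S a1@(4,0):NW a2@(4,1):E a3@(5,0):NW a4@(2,0):N a5@(4,1):NE a6@(1,3):S a7@(5,1):NW
t=2: a0@(3,3):S a1@(3,3):NW a2@(3,0):NW a3@(4,3):NW a4@(3,0):S a5@(3,0):NW a6@(2,3):S a7@(4,0):NW
t=3: a0@(2,2):NW a1@(2,2):NW a2@(2,3):NW a3@(3,2):NW a4@(2,3):NW a5@(2,3):NW a6@(3,3):S a7@(3,3):NW
t=4: a0@(1,1):NW a1@(1,1):NW a2@(1,2):NW a3@(2,1):NW a4@(1,2):NW a5@(1,2):NW a6@(2,2):NW a7@(2,2):NW
t=5: a0@(0,0):NW a1@(0,0):NW a2@(0,1):NW a3@(1,0):NW a4@(0,1):NW a5@(0,1):NW a6@(1,1):NW a7@(1,1):NW
t=6: a0@(5,3):NW a1@(5,3):NW a2@(5,0):NW a3@(0,3):NW a4@(5,0):NW a5@(5,0):NW a6@(0,0):NW a7@(0,0):NW
t=7: a0@(4,2):NW a1@(4,2):NW a2@(4,3):NW a3@(5,2):NW a4@(4,3):NW a5@(4,3):NW a6@(5,3):NW a7@(5,3):NW

8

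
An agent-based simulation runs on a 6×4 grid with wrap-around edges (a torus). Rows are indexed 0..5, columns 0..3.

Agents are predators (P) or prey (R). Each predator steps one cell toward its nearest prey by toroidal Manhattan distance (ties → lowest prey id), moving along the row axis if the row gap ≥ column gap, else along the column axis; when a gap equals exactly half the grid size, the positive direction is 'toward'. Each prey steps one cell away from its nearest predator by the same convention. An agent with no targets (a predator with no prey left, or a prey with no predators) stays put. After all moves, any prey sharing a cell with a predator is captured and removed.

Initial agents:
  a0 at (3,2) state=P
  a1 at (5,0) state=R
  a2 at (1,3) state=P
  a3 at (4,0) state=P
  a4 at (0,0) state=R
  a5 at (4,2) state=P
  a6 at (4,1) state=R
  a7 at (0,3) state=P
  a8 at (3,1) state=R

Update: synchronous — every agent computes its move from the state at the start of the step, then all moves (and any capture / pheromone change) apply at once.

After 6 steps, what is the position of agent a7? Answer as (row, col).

t=1: a0@(3,1):P a2@(0,3):P a3@(5,0):P a4@(0,1):R a5@(4,1):P a6@(4,2):R a7@(0,0):P a8@(3,0):R
t=2: a0@(3,0):P a2@(0,0):P a3@(0,0):P a4@(0,2):R a5@(4,2):P a6@(4,3):R a7@(0,1):P a8@(3,3):R
t=3: a0@(3,3):P a2@(0,1):P a3@(0,1):P a4@(0,3):R a5@(4,3):P a6@(4,0):R a7@(0,2):P a8@(3,2):R
t=4: a0@(3,2):P a2@(0,2):P a3@(0,2):P a4@(0,0):R a5@(4,0):P a6@(4,1):R a7@(0,3):P a8@(3,1):R
t=5: a0@(3,1):P a2@(0,3):P a3@(0,3):P a4@(0,1):R a5@(4,1):P a6@(4,2):R a7@(0,0):P a8@(3,0):R
t=6: a0@(3,0):P a2@(0,0):P a3@(0,0):P a4@(0,2):R a5@(4,2):P a6@(4,3):R a7@(0,1):P a8@(3,3):R

(0, 1)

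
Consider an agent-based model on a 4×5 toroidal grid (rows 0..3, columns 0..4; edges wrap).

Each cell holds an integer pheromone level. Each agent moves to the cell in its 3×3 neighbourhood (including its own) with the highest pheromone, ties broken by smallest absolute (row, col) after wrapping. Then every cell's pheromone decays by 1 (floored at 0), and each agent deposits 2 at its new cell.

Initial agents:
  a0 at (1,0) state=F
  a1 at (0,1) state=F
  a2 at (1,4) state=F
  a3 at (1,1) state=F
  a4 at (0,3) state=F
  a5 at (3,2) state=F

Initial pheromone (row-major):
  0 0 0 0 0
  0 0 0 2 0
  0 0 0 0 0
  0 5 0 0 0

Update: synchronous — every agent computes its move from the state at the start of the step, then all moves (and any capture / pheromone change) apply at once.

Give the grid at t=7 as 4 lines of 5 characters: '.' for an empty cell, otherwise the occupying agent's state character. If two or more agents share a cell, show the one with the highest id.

.....
...F.
.....
.F...

t=1: a0@(0,0) a1@(3,1) a2@(1,3) a3@(0,0) a4@(1,3) a5@(3,1) | pheromone: 4 0 0 0 0 / 0 0 0 5 0 / 0 0 0 0 0 / 0 8 0 0 0
t=2: a0@(3,1) a1@(3,1) a2@(1,3) a3@(3,1) a4@(1,3) a5@(3,1) | pheromone: 3 0 0 0 0 / 0 0 0 8 0 / 0 0 0 0 0 / 0 15 0 0 0
t=3: a0@(3,1) a1@(3,1) a2@(1,3) a3@(3,1) a4@(1,3) a5@(3,1) | pheromone: 2 0 0 0 0 / 0 0 0 11 0 / 0 0 0 0 0 / 0 22 0 0 0
t=4: a0@(3,1) a1@(3,1) a2@(1,3) a3@(3,1) a4@(1,3) a5@(3,1) | pheromone: 1 0 0 0 0 / 0 0 0 14 0 / 0 0 0 0 0 / 0 29 0 0 0
t=5: a0@(3,1) a1@(3,1) a2@(1,3) a3@(3,1) a4@(1,3) a5@(3,1) | pheromone: 0 0 0 0 0 / 0 0 0 17 0 / 0 0 0 0 0 / 0 36 0 0 0
t=6: a0@(3,1) a1@(3,1) a2@(1,3) a3@(3,1) a4@(1,3) a5@(3,1) | pheromone: 0 0 0 0 0 / 0 0 0 20 0 / 0 0 0 0 0 / 0 43 0 0 0
t=7: a0@(3,1) a1@(3,1) a2@(1,3) a3@(3,1) a4@(1,3) a5@(3,1) | pheromone: 0 0 0 0 0 / 0 0 0 23 0 / 0 0 0 0 0 / 0 50 0 0 0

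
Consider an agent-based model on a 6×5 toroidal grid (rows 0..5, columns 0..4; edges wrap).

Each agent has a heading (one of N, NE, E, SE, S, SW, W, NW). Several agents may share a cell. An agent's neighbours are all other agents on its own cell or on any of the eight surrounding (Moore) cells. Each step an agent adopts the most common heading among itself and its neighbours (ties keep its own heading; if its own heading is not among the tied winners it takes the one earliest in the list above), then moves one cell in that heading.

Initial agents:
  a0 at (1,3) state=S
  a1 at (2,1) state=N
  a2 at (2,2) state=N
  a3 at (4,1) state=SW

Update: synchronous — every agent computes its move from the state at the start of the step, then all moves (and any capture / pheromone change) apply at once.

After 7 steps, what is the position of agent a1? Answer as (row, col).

t=1: a0@(2,3):S a1@(1,1):N a2@(1,2):N a3@(5,0):SW
t=2: a0@(3,3):S a1@(0,1):N a2@(0,2):N a3@(0,4):SW
t=3: a0@(4,3):S a1@(5,1):N a2@(5,2):N a3@(1,3):SW
t=4: a0@(5,3):S a1@(4,1):N a2@(4,2):N a3@(2,2):SW
t=5: a0@(0,3):S a1@(3,1):N a2@(3,2):N a3@(3,1):SW
t=6: a0@(1,3):S a1@(2,1):N a2@(2,2):N a3@(2,1):N
t=7: a0@(2,3):S a1@(1,1):N a2@(1,2):N a3@(1,1):N

(1, 1)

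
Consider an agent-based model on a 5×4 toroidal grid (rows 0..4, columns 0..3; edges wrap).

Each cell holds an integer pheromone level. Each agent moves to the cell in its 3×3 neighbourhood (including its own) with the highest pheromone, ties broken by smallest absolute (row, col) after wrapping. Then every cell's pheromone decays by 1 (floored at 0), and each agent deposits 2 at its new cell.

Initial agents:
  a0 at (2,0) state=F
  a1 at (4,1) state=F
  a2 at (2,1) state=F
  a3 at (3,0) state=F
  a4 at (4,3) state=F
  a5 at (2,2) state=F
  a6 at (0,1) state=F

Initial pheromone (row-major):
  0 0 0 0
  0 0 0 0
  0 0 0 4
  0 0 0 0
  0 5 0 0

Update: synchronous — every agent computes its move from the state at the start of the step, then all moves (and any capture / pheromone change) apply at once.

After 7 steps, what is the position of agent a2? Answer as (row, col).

(2, 3)

t=1: a0@(2,3) a1@(4,1) a2@(1,0) a3@(4,1) a4@(0,0) a5@(2,3) a6@(4,1) | pheromone: 2 0 0 0 / 2 0 0 0 / 0 0 0 7 / 0 0 0 0 / 0 10 0 0
t=2: a0@(2,3) a1@(4,1) a2@(2,3) a3@(4,1) a4@(4,1) a5@(2,3) a6@(4,1) | pheromone: 1 0 0 0 / 1 0 0 0 / 0 0 0 12 / 0 0 0 0 / 0 17 0 0
t=3: a0@(2,3) a1@(4,1) a2@(2,3) a3@(4,1) a4@(4,1) a5@(2,3) a6@(4,1) | pheromone: 0 0 0 0 / 0 0 0 0 / 0 0 0 17 / 0 0 0 0 / 0 24 0 0
t=4: a0@(2,3) a1@(4,1) a2@(2,3) a3@(4,1) a4@(4,1) a5@(2,3) a6@(4,1) | pheromone: 0 0 0 0 / 0 0 0 0 / 0 0 0 22 / 0 0 0 0 / 0 31 0 0
t=5: a0@(2,3) a1@(4,1) a2@(2,3) a3@(4,1) a4@(4,1) a5@(2,3) a6@(4,1) | pheromone: 0 0 0 0 / 0 0 0 0 / 0 0 0 27 / 0 0 0 0 / 0 38 0 0
t=6: a0@(2,3) a1@(4,1) a2@(2,3) a3@(4,1) a4@(4,1) a5@(2,3) a6@(4,1) | pheromone: 0 0 0 0 / 0 0 0 0 / 0 0 0 32 / 0 0 0 0 / 0 45 0 0
t=7: a0@(2,3) a1@(4,1) a2@(2,3) a3@(4,1) a4@(4,1) a5@(2,3) a6@(4,1) | pheromone: 0 0 0 0 / 0 0 0 0 / 0 0 0 37 / 0 0 0 0 / 0 52 0 0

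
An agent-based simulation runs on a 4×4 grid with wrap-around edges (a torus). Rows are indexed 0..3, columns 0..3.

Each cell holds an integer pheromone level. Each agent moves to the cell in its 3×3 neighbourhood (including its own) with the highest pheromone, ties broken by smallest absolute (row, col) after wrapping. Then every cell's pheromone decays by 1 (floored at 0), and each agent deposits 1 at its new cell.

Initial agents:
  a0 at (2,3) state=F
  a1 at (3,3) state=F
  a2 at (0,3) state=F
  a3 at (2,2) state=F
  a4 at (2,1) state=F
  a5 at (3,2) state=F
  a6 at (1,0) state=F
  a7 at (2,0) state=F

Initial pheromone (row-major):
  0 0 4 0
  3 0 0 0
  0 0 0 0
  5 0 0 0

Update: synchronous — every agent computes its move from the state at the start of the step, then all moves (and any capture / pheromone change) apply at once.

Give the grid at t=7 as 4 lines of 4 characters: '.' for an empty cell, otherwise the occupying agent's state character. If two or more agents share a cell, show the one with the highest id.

..F.
F...
....
F...

t=1: a0@(3,0) a1@(3,0) a2@(3,0) a3@(1,1) a4@(3,0) a5@(0,2) a6@(1,0) a7@(3,0) | pheromone: 0 0 4 0 / 3 1 0 0 / 0 0 0 0 / 9 0 0 0
t=2: a0@(3,0) a1@(3,0) a2@(3,0) a3@(0,2) a4@(3,0) a5@(0,2) a6@(1,0) a7@(3,0) | pheromone: 0 0 5 0 / 3 0 0 0 / 0 0 0 0 / 13 0 0 0
t=3: a0@(3,0) a1@(3,0) a2@(3,0) a3@(0,2) a4@(3,0) a5@(0,2) a6@(1,0) a7@(3,0) | pheromone: 0 0 6 0 / 3 0 0 0 / 0 0 0 0 / 17 0 0 0
t=4: a0@(3,0) a1@(3,0) a2@(3,0) a3@(0,2) a4@(3,0) a5@(0,2) a6@(1,0) a7@(3,0) | pheromone: 0 0 7 0 / 3 0 0 0 / 0 0 0 0 / 21 0 0 0
t=5: a0@(3,0) a1@(3,0) a2@(3,0) a3@(0,2) a4@(3,0) a5@(0,2) a6@(1,0) a7@(3,0) | pheromone: 0 0 8 0 / 3 0 0 0 / 0 0 0 0 / 25 0 0 0
t=6: a0@(3,0) a1@(3,0) a2@(3,0) a3@(0,2) a4@(3,0) a5@(0,2) a6@(1,0) a7@(3,0) | pheromone: 0 0 9 0 / 3 0 0 0 / 0 0 0 0 / 29 0 0 0
t=7: a0@(3,0) a1@(3,0) a2@(3,0) a3@(0,2) a4@(3,0) a5@(0,2) a6@(1,0) a7@(3,0) | pheromone: 0 0 10 0 / 3 0 0 0 / 0 0 0 0 / 33 0 0 0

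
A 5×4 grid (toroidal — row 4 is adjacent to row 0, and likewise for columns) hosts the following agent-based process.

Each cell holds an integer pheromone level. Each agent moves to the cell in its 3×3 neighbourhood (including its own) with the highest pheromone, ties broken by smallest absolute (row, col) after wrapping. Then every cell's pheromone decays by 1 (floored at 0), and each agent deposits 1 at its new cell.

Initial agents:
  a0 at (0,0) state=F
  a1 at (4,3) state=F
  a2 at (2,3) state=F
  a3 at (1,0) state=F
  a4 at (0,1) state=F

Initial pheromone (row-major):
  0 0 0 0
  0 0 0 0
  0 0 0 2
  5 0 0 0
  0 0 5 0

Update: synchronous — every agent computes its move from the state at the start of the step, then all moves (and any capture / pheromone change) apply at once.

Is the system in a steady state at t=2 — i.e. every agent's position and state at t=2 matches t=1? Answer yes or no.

no

t=1: a0@(0,0) a1@(3,0) a2@(3,0) a3@(2,3) a4@(4,2) | pheromone: 1 0 0 0 / 0 0 0 0 / 0 0 0 2 / 6 0 0 0 / 0 0 5 0
t=2: a0@(0,0) a1@(3,0) a2@(3,0) a3@(3,0) a4@(4,2) | pheromone: 1 0 0 0 / 0 0 0 0 / 0 0 0 1 / 8 0 0 0 / 0 0 5 0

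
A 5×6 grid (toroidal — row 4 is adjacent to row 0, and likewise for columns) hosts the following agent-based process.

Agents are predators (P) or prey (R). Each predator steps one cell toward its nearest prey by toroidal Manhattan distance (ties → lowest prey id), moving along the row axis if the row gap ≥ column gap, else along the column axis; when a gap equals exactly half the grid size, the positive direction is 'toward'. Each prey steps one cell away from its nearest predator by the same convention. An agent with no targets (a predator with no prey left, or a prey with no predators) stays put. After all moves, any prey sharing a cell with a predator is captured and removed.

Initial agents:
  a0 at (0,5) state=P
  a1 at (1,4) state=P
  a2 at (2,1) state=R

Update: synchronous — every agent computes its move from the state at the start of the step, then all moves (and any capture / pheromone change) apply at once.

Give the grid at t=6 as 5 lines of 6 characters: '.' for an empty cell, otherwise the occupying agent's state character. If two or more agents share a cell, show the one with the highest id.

......
.....P
......
.R....
......

t=1: a0@(1,5):P a1@(1,5):P a2@(3,1):R
t=2: a0@(2,5):P a1@(2,5):P a2@(4,1):R
t=3: a0@(3,5):P a1@(3,5):P a2@(0,1):R
t=4: a0@(4,5):P a1@(4,5):P a2@(1,1):R
t=5: a0@(0,5):P a1@(0,5):P a2@(2,1):R
t=6: a0@(1,5):P a1@(1,5):P a2@(3,1):R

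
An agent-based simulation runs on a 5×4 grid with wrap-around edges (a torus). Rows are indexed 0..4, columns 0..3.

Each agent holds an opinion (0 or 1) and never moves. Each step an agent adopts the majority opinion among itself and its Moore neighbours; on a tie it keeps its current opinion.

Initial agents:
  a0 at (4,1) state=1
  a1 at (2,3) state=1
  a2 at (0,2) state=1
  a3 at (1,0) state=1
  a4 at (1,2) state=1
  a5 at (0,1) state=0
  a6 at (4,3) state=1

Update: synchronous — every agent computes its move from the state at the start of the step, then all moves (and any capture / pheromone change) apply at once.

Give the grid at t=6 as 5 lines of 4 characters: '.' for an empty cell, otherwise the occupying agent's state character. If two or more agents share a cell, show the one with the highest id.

.11.
1.1.
...1
....
.1.1

t=1: a0@(4,1):1 a1@(2,3):1 a2@(0,2):1 a3@(1,0):1 a4@(1,2):1 a5@(0,1):1 a6@(4,3):1
t=2: (unchanged — steady state)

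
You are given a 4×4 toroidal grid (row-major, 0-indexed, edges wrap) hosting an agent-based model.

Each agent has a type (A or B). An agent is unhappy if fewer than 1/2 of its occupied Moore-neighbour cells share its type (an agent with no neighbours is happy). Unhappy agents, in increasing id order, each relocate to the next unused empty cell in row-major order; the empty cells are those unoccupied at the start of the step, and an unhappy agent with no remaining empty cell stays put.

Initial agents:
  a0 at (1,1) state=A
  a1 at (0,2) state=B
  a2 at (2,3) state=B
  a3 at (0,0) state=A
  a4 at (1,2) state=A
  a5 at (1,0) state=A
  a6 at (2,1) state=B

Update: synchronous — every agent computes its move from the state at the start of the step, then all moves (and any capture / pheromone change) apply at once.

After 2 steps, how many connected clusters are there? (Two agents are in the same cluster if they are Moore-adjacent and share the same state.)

t=1: a0@(1,1):A a1@(0,1):B a2@(0,3):B a3@(0,0):A a4@(1,3):A a5@(1,0):A a6@(2,0):B
t=2: a0@(1,1):A a1@(0,2):B a2@(1,2):B a3@(0,0):A a4@(1,3):A a5@(1,0):A a6@(2,1):B

2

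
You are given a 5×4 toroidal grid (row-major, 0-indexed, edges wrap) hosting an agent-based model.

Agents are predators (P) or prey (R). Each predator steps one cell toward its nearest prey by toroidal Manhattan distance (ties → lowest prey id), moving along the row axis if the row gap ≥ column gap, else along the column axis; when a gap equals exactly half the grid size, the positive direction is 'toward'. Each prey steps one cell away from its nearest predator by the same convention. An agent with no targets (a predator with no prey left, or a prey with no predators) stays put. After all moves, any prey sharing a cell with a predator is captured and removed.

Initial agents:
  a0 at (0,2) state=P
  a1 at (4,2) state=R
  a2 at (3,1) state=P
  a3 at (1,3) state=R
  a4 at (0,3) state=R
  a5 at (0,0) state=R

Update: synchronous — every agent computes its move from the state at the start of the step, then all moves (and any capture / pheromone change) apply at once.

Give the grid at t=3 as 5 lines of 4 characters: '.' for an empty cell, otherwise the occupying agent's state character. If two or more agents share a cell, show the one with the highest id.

t=1: a0@(4,2):P a1@(3,2):R a2@(4,1):P a3@(2,3):R a4@(0,0):R a5@(0,3):R
t=2: a0@(3,2):P a1@(2,2):R a2@(3,1):P a3@(1,3):R a4@(1,0):R a5@(1,3):R
t=3: a0@(2,2):P a1@(1,2):R a2@(2,1):P a3@(0,3):R a4@(0,0):R a5@(0,3):R

R..R
..R.
.PP.
....
....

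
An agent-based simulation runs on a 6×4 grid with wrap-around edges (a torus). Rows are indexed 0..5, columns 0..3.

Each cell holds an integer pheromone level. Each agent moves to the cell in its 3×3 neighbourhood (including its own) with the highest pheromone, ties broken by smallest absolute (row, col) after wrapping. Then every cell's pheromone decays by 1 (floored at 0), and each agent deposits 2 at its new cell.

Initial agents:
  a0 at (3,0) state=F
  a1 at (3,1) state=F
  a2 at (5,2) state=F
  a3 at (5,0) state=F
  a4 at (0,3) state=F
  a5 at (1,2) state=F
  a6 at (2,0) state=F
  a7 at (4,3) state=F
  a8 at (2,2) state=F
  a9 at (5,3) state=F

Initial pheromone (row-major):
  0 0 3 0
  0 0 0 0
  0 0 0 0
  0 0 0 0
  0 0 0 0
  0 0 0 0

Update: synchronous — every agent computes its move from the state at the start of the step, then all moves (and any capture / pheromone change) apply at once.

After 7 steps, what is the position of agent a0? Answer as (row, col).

(2, 0)

t=1: a0@(2,0) a1@(2,0) a2@(0,2) a3@(0,0) a4@(0,2) a5@(0,2) a6@(1,0) a7@(3,0) a8@(1,1) a9@(0,2) | pheromone: 2 0 10 0 / 2 2 0 0 / 4 0 0 0 / 2 0 0 0 / 0 0 0 0 / 0 0 0 0
t=2: a0@(2,0) a1@(2,0) a2@(0,2) a3@(0,0) a4@(0,2) a5@(0,2) a6@(2,0) a7@(2,0) a8@(0,2) a9@(0,2) | pheromone: 3 0 19 0 / 1 1 0 0 / 11 0 0 0 / 1 0 0 0 / 0 0 0 0 / 0 0 0 0
t=3: a0@(2,0) a1@(2,0) a2@(0,2) a3@(0,0) a4@(0,2) a5@(0,2) a6@(2,0) a7@(2,0) a8@(0,2) a9@(0,2) | pheromone: 4 0 28 0 / 0 0 0 0 / 18 0 0 0 / 0 0 0 0 / 0 0 0 0 / 0 0 0 0
t=4: a0@(2,0) a1@(2,0) a2@(0,2) a3@(0,0) a4@(0,2) a5@(0,2) a6@(2,0) a7@(2,0) a8@(0,2) a9@(0,2) | pheromone: 5 0 37 0 / 0 0 0 0 / 25 0 0 0 / 0 0 0 0 / 0 0 0 0 / 0 0 0 0
t=5: a0@(2,0) a1@(2,0) a2@(0,2) a3@(0,0) a4@(0,2) a5@(0,2) a6@(2,0) a7@(2,0) a8@(0,2) a9@(0,2) | pheromone: 6 0 46 0 / 0 0 0 0 / 32 0 0 0 / 0 0 0 0 / 0 0 0 0 / 0 0 0 0
t=6: a0@(2,0) a1@(2,0) a2@(0,2) a3@(0,0) a4@(0,2) a5@(0,2) a6@(2,0) a7@(2,0) a8@(0,2) a9@(0,2) | pheromone: 7 0 55 0 / 0 0 0 0 / 39 0 0 0 / 0 0 0 0 / 0 0 0 0 / 0 0 0 0
t=7: a0@(2,0) a1@(2,0) a2@(0,2) a3@(0,0) a4@(0,2) a5@(0,2) a6@(2,0) a7@(2,0) a8@(0,2) a9@(0,2) | pheromone: 8 0 64 0 / 0 0 0 0 / 46 0 0 0 / 0 0 0 0 / 0 0 0 0 / 0 0 0 0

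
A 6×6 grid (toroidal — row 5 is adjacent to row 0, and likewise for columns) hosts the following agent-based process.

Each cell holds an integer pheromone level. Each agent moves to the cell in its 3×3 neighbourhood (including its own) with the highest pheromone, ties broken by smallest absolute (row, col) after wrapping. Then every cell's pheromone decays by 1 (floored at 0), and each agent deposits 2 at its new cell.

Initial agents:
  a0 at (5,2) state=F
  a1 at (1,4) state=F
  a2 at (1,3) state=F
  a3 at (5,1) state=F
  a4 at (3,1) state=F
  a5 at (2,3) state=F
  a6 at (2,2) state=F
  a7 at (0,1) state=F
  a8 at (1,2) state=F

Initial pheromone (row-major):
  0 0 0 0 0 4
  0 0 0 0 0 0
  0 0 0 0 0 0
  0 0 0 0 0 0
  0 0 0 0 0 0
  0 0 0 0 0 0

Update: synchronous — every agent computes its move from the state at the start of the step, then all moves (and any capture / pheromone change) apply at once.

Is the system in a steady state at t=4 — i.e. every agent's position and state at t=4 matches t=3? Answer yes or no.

t=1: a0@(0,1) a1@(0,5) a2@(0,2) a3@(0,0) a4@(2,0) a5@(1,2) a6@(1,1) a7@(0,0) a8@(0,1) | pheromone: 4 4 2 0 0 5 / 0 2 2 0 0 0 / 2 0 0 0 0 0 / 0 0 0 0 0 0 / 0 0 0 0 0 0 / 0 0 0 0 0 0
t=2: a0@(0,0) a1@(0,5) a2@(0,1) a3@(0,5) a4@(1,1) a5@(0,1) a6@(0,0) a7@(0,5) a8@(0,0) | pheromone: 9 7 1 0 0 10 / 0 3 1 0 0 0 / 1 0 0 0 0 0 / 0 0 0 0 0 0 / 0 0 0 0 0 0 / 0 0 0 0 0 0
t=3: a0@(0,5) a1@(0,5) a2@(0,0) a3@(0,5) a4@(0,0) a5@(0,0) a6@(0,5) a7@(0,5) a8@(0,5) | pheromone: 14 6 0 0 0 21 / 0 2 0 0 0 0 / 0 0 0 0 0 0 / 0 0 0 0 0 0 / 0 0 0 0 0 0 / 0 0 0 0 0 0
t=4: a0@(0,5) a1@(0,5) a2@(0,5) a3@(0,5) a4@(0,5) a5@(0,5) a6@(0,5) a7@(0,5) a8@(0,5) | pheromone: 13 5 0 0 0 38 / 0 1 0 0 0 0 / 0 0 0 0 0 0 / 0 0 0 0 0 0 / 0 0 0 0 0 0 / 0 0 0 0 0 0

no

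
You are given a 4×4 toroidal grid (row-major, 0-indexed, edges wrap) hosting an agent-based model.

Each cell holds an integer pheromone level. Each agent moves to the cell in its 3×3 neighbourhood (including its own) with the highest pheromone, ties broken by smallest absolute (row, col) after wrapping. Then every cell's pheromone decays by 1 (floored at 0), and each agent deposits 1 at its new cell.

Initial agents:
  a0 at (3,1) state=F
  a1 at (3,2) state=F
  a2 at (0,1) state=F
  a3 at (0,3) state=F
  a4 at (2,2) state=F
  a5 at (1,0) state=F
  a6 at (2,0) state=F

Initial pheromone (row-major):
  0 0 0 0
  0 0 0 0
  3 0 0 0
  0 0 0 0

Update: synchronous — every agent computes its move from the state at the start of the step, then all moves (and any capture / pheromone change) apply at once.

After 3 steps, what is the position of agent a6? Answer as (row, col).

t=1: a0@(2,0) a1@(0,1) a2@(0,0) a3@(0,0) a4@(1,1) a5@(2,0) a6@(2,0) | pheromone: 2 1 0 0 / 0 1 0 0 / 5 0 0 0 / 0 0 0 0
t=2: a0@(2,0) a1@(0,0) a2@(0,0) a3@(0,0) a4@(2,0) a5@(2,0) a6@(2,0) | pheromone: 4 0 0 0 / 0 0 0 0 / 8 0 0 0 / 0 0 0 0
t=3: a0@(2,0) a1@(0,0) a2@(0,0) a3@(0,0) a4@(2,0) a5@(2,0) a6@(2,0) | pheromone: 6 0 0 0 / 0 0 0 0 / 11 0 0 0 / 0 0 0 0

(2, 0)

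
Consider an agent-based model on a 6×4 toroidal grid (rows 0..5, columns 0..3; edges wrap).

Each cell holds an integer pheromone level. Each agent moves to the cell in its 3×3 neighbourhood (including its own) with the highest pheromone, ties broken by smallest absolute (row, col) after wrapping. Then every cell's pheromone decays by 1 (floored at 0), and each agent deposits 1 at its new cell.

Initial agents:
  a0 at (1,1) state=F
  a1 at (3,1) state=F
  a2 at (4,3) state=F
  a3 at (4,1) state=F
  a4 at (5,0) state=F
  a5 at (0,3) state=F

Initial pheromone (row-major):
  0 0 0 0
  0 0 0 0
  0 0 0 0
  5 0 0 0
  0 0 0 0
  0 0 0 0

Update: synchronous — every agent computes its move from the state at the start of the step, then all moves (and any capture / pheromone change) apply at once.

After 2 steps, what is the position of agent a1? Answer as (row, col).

(3, 0)

t=1: a0@(0,0) a1@(3,0) a2@(3,0) a3@(3,0) a4@(0,0) a5@(0,0) | pheromone: 3 0 0 0 / 0 0 0 0 / 0 0 0 0 / 7 0 0 0 / 0 0 0 0 / 0 0 0 0
t=2: a0@(0,0) a1@(3,0) a2@(3,0) a3@(3,0) a4@(0,0) a5@(0,0) | pheromone: 5 0 0 0 / 0 0 0 0 / 0 0 0 0 / 9 0 0 0 / 0 0 0 0 / 0 0 0 0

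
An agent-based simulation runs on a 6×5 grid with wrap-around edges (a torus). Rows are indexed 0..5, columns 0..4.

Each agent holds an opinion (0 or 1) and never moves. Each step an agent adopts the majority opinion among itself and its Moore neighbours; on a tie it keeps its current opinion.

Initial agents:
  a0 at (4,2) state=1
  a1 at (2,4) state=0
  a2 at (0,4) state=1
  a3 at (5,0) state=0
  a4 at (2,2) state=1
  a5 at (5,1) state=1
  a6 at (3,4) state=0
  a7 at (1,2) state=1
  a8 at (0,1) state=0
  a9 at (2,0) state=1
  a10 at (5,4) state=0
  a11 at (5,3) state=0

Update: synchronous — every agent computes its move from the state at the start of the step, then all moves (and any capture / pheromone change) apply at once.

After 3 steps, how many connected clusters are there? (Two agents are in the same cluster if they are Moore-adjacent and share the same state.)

4

t=1: a0@(4,2):1 a1@(2,4):0 a2@(0,4):0 a3@(5,0):0 a4@(2,2):1 a5@(5,1):1 a6@(3,4):0 a7@(1,2):1 a8@(0,1):0 a9@(2,0):0 a10@(5,4):0 a11@(5,3):0
t=2: (unchanged — steady state)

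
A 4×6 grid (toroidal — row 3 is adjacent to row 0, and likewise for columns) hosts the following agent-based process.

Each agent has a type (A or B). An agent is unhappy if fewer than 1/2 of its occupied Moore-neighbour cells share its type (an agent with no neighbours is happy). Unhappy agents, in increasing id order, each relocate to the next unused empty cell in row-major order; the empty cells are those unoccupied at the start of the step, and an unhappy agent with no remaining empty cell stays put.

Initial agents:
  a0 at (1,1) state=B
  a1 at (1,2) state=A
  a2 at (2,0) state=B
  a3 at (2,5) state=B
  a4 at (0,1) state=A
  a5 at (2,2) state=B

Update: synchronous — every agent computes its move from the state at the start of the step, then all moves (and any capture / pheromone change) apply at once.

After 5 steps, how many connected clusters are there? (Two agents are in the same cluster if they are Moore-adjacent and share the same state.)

2

t=1: a0@(1,1):B a1@(0,0):A a2@(2,0):B a3@(2,5):B a4@(0,1):A a5@(2,2):B
t=2: (unchanged — steady state)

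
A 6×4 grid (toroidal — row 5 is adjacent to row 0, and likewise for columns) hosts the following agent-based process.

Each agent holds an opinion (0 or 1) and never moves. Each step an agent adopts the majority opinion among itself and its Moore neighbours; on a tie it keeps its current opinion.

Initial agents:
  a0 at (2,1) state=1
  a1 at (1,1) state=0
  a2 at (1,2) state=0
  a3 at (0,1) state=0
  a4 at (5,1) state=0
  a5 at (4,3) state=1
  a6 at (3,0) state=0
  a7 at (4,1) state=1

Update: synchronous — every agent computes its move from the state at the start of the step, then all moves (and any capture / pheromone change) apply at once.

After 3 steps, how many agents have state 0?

6

t=1: a0@(2,1):0 a1@(1,1):0 a2@(1,2):0 a3@(0,1):0 a4@(5,1):0 a5@(4,3):1 a6@(3,0):1 a7@(4,1):0
t=2: (unchanged — steady state)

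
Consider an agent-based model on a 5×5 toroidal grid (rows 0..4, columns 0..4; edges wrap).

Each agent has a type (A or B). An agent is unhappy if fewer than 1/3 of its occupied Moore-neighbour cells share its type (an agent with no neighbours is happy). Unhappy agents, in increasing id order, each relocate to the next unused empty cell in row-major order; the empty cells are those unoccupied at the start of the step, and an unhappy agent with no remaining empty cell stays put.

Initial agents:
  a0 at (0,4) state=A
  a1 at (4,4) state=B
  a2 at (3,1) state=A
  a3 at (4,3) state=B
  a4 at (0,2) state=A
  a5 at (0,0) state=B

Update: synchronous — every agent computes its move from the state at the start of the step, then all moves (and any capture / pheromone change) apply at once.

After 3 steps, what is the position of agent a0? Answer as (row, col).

(0, 1)

t=1: a0@(0,1):A a1@(4,4):B a2@(3,1):A a3@(4,3):B a4@(0,3):A a5@(0,0):B
t=2: a0@(0,2):A a1@(4,4):B a2@(3,1):A a3@(4,3):B a4@(0,4):A a5@(0,0):B
t=3: a0@(0,1):A a1@(4,4):B a2@(3,1):A a3@(4,3):B a4@(0,3):A a5@(0,0):B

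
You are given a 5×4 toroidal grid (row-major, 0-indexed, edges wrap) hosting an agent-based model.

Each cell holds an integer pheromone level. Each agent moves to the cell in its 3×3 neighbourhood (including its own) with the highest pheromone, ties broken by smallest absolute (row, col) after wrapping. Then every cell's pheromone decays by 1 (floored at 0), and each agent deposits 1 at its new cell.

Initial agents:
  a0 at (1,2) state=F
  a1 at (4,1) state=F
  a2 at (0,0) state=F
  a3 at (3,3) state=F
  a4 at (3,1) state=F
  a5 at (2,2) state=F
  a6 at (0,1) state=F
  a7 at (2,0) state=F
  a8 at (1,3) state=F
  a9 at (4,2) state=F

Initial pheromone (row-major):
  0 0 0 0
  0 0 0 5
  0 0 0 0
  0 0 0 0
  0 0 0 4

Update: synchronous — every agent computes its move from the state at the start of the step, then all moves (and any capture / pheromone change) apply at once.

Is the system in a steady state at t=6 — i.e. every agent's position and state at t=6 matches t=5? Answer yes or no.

yes

t=1: a0@(1,3) a1@(0,0) a2@(1,3) a3@(4,3) a4@(2,0) a5@(1,3) a6@(0,0) a7@(1,3) a8@(1,3) a9@(4,3) | pheromone: 2 0 0 0 / 0 0 0 9 / 1 0 0 0 / 0 0 0 0 / 0 0 0 5
t=2: a0@(1,3) a1@(1,3) a2@(1,3) a3@(4,3) a4@(1,3) a5@(1,3) a6@(1,3) a7@(1,3) a8@(1,3) a9@(4,3) | pheromone: 1 0 0 0 / 0 0 0 16 / 0 0 0 0 / 0 0 0 0 / 0 0 0 6
t=3: a0@(1,3) a1@(1,3) a2@(1,3) a3@(4,3) a4@(1,3) a5@(1,3) a6@(1,3) a7@(1,3) a8@(1,3) a9@(4,3) | pheromone: 0 0 0 0 / 0 0 0 23 / 0 0 0 0 / 0 0 0 0 / 0 0 0 7
t=4: a0@(1,3) a1@(1,3) a2@(1,3) a3@(4,3) a4@(1,3) a5@(1,3) a6@(1,3) a7@(1,3) a8@(1,3) a9@(4,3) | pheromone: 0 0 0 0 / 0 0 0 30 / 0 0 0 0 / 0 0 0 0 / 0 0 0 8
t=5: a0@(1,3) a1@(1,3) a2@(1,3) a3@(4,3) a4@(1,3) a5@(1,3) a6@(1,3) a7@(1,3) a8@(1,3) a9@(4,3) | pheromone: 0 0 0 0 / 0 0 0 37 / 0 0 0 0 / 0 0 0 0 / 0 0 0 9
t=6: a0@(1,3) a1@(1,3) a2@(1,3) a3@(4,3) a4@(1,3) a5@(1,3) a6@(1,3) a7@(1,3) a8@(1,3) a9@(4,3) | pheromone: 0 0 0 0 / 0 0 0 44 / 0 0 0 0 / 0 0 0 0 / 0 0 0 10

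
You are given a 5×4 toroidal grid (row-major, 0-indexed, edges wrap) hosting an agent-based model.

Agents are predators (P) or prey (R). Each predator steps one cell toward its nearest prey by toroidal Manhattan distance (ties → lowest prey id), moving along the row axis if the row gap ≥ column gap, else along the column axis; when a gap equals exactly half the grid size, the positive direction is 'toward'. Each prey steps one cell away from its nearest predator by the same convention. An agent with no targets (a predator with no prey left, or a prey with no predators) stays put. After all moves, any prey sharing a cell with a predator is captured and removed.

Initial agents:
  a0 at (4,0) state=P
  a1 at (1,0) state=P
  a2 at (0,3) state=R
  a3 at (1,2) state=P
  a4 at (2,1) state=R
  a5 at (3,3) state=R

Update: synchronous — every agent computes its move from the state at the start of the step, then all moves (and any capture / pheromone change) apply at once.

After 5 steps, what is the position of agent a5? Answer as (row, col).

(1, 3)

t=1: a0@(0,0):P a1@(0,0):P a2@(1,3):R a3@(0,2):P a4@(3,1):R a5@(2,3):R
t=2: a0@(1,0):P a1@(1,0):P a2@(2,3):R a3@(1,2):P a4@(2,1):R a5@(3,3):R
t=3: a0@(2,0):P a1@(2,0):P a2@(3,3):R a3@(2,2):P a4@(3,1):R a5@(4,3):R
t=4: a0@(3,0):P a1@(3,0):P a2@(4,3):R a3@(3,2):P a4@(4,1):R a5@(0,3):R
t=5: a0@(4,0):P a1@(4,0):P a2@(0,3):R a3@(4,2):P a4@(0,1):R a5@(1,3):R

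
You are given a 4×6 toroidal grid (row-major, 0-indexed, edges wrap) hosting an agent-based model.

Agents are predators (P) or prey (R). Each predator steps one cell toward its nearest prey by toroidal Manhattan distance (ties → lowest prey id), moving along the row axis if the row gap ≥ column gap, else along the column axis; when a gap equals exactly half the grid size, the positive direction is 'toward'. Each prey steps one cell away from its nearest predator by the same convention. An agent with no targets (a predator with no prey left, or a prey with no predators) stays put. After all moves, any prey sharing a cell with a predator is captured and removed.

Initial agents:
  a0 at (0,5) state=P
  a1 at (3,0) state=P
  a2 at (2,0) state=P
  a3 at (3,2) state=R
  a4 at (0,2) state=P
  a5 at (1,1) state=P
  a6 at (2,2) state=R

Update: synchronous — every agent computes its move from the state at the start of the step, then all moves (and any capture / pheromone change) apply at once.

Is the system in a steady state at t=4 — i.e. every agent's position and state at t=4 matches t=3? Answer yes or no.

t=1: a0@(0,0):P a1@(3,1):P a2@(2,1):P a3@(2,2):R a4@(3,2):P a5@(2,1):P a6@(2,3):R
t=2: a0@(1,0):P a1@(2,1):P a2@(2,2):P a3@(2,3):R a4@(2,2):P a5@(2,2):P a6@(2,4):R
t=3: a0@(1,5):P a1@(2,2):P a2@(2,3):P a3@(2,4):R a4@(2,3):P a5@(2,3):P a6@(2,5):R
t=4: a0@(2,5):P a1@(2,3):P a2@(2,4):P a4@(2,4):P a5@(2,4):P a6@(3,5):R

no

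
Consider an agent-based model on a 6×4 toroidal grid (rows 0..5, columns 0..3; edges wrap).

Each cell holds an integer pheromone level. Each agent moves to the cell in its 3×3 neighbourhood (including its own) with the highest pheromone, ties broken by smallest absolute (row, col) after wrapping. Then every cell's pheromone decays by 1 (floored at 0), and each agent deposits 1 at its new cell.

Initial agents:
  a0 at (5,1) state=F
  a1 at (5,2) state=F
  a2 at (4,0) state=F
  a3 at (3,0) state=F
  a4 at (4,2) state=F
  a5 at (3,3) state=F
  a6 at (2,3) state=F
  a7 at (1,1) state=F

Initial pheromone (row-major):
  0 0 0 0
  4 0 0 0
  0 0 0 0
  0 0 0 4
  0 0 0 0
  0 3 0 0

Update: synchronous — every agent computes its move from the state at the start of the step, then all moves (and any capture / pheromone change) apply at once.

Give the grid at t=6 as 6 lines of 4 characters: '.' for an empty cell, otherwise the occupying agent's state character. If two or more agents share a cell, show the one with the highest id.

....
F...
....
...F
....
.F..

t=1: a0@(5,1) a1@(5,1) a2@(3,3) a3@(3,3) a4@(3,3) a5@(3,3) a6@(1,0) a7@(1,0) | pheromone: 0 0 0 0 / 5 0 0 0 / 0 0 0 0 / 0 0 0 7 / 0 0 0 0 / 0 4 0 0
t=2: a0@(5,1) a1@(5,1) a2@(3,3) a3@(3,3) a4@(3,3) a5@(3,3) a6@(1,0) a7@(1,0) | pheromone: 0 0 0 0 / 6 0 0 0 / 0 0 0 0 / 0 0 0 10 / 0 0 0 0 / 0 5 0 0
t=3: a0@(5,1) a1@(5,1) a2@(3,3) a3@(3,3) a4@(3,3) a5@(3,3) a6@(1,0) a7@(1,0) | pheromone: 0 0 0 0 / 7 0 0 0 / 0 0 0 0 / 0 0 0 13 / 0 0 0 0 / 0 6 0 0
t=4: a0@(5,1) a1@(5,1) a2@(3,3) a3@(3,3) a4@(3,3) a5@(3,3) a6@(1,0) a7@(1,0) | pheromone: 0 0 0 0 / 8 0 0 0 / 0 0 0 0 / 0 0 0 16 / 0 0 0 0 / 0 7 0 0
t=5: a0@(5,1) a1@(5,1) a2@(3,3) a3@(3,3) a4@(3,3) a5@(3,3) a6@(1,0) a7@(1,0) | pheromone: 0 0 0 0 / 9 0 0 0 / 0 0 0 0 / 0 0 0 19 / 0 0 0 0 / 0 8 0 0
t=6: a0@(5,1) a1@(5,1) a2@(3,3) a3@(3,3) a4@(3,3) a5@(3,3) a6@(1,0) a7@(1,0) | pheromone: 0 0 0 0 / 10 0 0 0 / 0 0 0 0 / 0 0 0 22 / 0 0 0 0 / 0 9 0 0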